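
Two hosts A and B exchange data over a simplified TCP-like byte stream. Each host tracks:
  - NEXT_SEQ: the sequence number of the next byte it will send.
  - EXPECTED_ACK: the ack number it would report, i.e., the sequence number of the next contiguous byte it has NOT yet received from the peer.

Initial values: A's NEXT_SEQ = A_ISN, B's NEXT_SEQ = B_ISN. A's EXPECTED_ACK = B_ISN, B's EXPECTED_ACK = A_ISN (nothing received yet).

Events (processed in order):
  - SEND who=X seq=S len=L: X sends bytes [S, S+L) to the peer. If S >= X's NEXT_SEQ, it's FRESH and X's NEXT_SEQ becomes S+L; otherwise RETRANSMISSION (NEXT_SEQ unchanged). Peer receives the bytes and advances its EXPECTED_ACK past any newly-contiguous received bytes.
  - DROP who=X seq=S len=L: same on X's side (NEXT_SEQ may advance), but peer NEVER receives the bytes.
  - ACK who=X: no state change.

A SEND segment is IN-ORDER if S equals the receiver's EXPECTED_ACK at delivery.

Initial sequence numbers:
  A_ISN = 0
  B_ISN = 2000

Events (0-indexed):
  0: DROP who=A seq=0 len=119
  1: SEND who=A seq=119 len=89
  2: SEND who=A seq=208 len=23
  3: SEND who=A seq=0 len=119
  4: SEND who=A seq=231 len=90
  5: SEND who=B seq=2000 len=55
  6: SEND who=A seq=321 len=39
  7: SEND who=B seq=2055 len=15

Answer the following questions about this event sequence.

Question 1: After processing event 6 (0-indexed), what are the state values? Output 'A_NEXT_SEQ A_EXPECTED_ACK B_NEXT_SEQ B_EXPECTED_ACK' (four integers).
After event 0: A_seq=119 A_ack=2000 B_seq=2000 B_ack=0
After event 1: A_seq=208 A_ack=2000 B_seq=2000 B_ack=0
After event 2: A_seq=231 A_ack=2000 B_seq=2000 B_ack=0
After event 3: A_seq=231 A_ack=2000 B_seq=2000 B_ack=231
After event 4: A_seq=321 A_ack=2000 B_seq=2000 B_ack=321
After event 5: A_seq=321 A_ack=2055 B_seq=2055 B_ack=321
After event 6: A_seq=360 A_ack=2055 B_seq=2055 B_ack=360

360 2055 2055 360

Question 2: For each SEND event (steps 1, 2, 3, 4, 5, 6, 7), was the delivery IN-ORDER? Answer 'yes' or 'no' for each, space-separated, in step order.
Step 1: SEND seq=119 -> out-of-order
Step 2: SEND seq=208 -> out-of-order
Step 3: SEND seq=0 -> in-order
Step 4: SEND seq=231 -> in-order
Step 5: SEND seq=2000 -> in-order
Step 6: SEND seq=321 -> in-order
Step 7: SEND seq=2055 -> in-order

Answer: no no yes yes yes yes yes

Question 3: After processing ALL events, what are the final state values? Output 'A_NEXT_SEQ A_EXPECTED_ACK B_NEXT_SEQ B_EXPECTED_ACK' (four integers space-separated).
Answer: 360 2070 2070 360

Derivation:
After event 0: A_seq=119 A_ack=2000 B_seq=2000 B_ack=0
After event 1: A_seq=208 A_ack=2000 B_seq=2000 B_ack=0
After event 2: A_seq=231 A_ack=2000 B_seq=2000 B_ack=0
After event 3: A_seq=231 A_ack=2000 B_seq=2000 B_ack=231
After event 4: A_seq=321 A_ack=2000 B_seq=2000 B_ack=321
After event 5: A_seq=321 A_ack=2055 B_seq=2055 B_ack=321
After event 6: A_seq=360 A_ack=2055 B_seq=2055 B_ack=360
After event 7: A_seq=360 A_ack=2070 B_seq=2070 B_ack=360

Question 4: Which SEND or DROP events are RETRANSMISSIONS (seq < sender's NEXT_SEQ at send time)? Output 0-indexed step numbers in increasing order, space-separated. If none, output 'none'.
Step 0: DROP seq=0 -> fresh
Step 1: SEND seq=119 -> fresh
Step 2: SEND seq=208 -> fresh
Step 3: SEND seq=0 -> retransmit
Step 4: SEND seq=231 -> fresh
Step 5: SEND seq=2000 -> fresh
Step 6: SEND seq=321 -> fresh
Step 7: SEND seq=2055 -> fresh

Answer: 3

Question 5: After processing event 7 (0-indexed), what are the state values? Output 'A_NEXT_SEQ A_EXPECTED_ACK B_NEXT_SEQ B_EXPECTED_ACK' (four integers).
After event 0: A_seq=119 A_ack=2000 B_seq=2000 B_ack=0
After event 1: A_seq=208 A_ack=2000 B_seq=2000 B_ack=0
After event 2: A_seq=231 A_ack=2000 B_seq=2000 B_ack=0
After event 3: A_seq=231 A_ack=2000 B_seq=2000 B_ack=231
After event 4: A_seq=321 A_ack=2000 B_seq=2000 B_ack=321
After event 5: A_seq=321 A_ack=2055 B_seq=2055 B_ack=321
After event 6: A_seq=360 A_ack=2055 B_seq=2055 B_ack=360
After event 7: A_seq=360 A_ack=2070 B_seq=2070 B_ack=360

360 2070 2070 360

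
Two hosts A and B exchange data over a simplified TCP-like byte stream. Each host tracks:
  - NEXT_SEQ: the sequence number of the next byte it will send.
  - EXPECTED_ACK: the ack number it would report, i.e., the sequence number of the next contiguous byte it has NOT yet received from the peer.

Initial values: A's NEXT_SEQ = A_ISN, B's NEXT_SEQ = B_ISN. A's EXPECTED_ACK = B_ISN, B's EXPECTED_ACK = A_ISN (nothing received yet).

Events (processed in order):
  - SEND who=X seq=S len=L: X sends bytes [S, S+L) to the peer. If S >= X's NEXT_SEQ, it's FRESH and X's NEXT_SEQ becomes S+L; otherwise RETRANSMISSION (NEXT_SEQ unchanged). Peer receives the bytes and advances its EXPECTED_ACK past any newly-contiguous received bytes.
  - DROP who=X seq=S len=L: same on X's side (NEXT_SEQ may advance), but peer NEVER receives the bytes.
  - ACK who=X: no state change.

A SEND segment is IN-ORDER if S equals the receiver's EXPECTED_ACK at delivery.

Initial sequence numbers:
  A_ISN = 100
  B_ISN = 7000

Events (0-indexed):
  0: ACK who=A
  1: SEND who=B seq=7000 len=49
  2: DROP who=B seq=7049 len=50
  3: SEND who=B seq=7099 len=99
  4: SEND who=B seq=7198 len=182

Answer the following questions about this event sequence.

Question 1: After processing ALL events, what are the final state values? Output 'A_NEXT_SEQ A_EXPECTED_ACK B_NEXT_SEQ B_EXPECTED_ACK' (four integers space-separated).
After event 0: A_seq=100 A_ack=7000 B_seq=7000 B_ack=100
After event 1: A_seq=100 A_ack=7049 B_seq=7049 B_ack=100
After event 2: A_seq=100 A_ack=7049 B_seq=7099 B_ack=100
After event 3: A_seq=100 A_ack=7049 B_seq=7198 B_ack=100
After event 4: A_seq=100 A_ack=7049 B_seq=7380 B_ack=100

Answer: 100 7049 7380 100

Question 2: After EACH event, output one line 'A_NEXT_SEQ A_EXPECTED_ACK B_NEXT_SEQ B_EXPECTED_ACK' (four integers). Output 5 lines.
100 7000 7000 100
100 7049 7049 100
100 7049 7099 100
100 7049 7198 100
100 7049 7380 100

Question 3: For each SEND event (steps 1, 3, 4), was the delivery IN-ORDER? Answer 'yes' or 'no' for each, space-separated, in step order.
Step 1: SEND seq=7000 -> in-order
Step 3: SEND seq=7099 -> out-of-order
Step 4: SEND seq=7198 -> out-of-order

Answer: yes no no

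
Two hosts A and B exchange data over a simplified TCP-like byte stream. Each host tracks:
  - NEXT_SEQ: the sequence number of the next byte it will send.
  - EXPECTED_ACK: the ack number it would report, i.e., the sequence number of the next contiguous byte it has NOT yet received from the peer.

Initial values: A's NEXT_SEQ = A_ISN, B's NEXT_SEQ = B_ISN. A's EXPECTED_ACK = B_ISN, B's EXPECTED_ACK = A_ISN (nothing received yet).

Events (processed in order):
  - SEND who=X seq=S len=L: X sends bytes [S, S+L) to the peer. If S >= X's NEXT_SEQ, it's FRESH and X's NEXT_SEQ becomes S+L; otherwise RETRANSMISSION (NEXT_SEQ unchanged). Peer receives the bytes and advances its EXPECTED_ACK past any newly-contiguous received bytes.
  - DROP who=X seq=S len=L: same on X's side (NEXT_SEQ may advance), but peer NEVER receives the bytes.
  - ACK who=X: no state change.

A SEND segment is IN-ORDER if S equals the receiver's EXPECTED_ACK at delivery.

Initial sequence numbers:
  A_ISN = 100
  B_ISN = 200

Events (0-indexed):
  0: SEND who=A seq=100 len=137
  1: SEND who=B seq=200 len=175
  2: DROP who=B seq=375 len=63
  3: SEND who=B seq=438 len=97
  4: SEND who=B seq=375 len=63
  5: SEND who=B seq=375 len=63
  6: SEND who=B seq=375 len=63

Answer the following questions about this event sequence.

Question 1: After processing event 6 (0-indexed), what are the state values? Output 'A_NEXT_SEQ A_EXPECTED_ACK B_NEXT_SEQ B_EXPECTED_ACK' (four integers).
After event 0: A_seq=237 A_ack=200 B_seq=200 B_ack=237
After event 1: A_seq=237 A_ack=375 B_seq=375 B_ack=237
After event 2: A_seq=237 A_ack=375 B_seq=438 B_ack=237
After event 3: A_seq=237 A_ack=375 B_seq=535 B_ack=237
After event 4: A_seq=237 A_ack=535 B_seq=535 B_ack=237
After event 5: A_seq=237 A_ack=535 B_seq=535 B_ack=237
After event 6: A_seq=237 A_ack=535 B_seq=535 B_ack=237

237 535 535 237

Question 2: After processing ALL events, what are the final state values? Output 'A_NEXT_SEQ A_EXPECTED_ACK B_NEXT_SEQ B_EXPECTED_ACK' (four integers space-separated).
After event 0: A_seq=237 A_ack=200 B_seq=200 B_ack=237
After event 1: A_seq=237 A_ack=375 B_seq=375 B_ack=237
After event 2: A_seq=237 A_ack=375 B_seq=438 B_ack=237
After event 3: A_seq=237 A_ack=375 B_seq=535 B_ack=237
After event 4: A_seq=237 A_ack=535 B_seq=535 B_ack=237
After event 5: A_seq=237 A_ack=535 B_seq=535 B_ack=237
After event 6: A_seq=237 A_ack=535 B_seq=535 B_ack=237

Answer: 237 535 535 237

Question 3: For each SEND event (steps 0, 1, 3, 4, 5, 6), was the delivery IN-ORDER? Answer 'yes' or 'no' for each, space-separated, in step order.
Answer: yes yes no yes no no

Derivation:
Step 0: SEND seq=100 -> in-order
Step 1: SEND seq=200 -> in-order
Step 3: SEND seq=438 -> out-of-order
Step 4: SEND seq=375 -> in-order
Step 5: SEND seq=375 -> out-of-order
Step 6: SEND seq=375 -> out-of-order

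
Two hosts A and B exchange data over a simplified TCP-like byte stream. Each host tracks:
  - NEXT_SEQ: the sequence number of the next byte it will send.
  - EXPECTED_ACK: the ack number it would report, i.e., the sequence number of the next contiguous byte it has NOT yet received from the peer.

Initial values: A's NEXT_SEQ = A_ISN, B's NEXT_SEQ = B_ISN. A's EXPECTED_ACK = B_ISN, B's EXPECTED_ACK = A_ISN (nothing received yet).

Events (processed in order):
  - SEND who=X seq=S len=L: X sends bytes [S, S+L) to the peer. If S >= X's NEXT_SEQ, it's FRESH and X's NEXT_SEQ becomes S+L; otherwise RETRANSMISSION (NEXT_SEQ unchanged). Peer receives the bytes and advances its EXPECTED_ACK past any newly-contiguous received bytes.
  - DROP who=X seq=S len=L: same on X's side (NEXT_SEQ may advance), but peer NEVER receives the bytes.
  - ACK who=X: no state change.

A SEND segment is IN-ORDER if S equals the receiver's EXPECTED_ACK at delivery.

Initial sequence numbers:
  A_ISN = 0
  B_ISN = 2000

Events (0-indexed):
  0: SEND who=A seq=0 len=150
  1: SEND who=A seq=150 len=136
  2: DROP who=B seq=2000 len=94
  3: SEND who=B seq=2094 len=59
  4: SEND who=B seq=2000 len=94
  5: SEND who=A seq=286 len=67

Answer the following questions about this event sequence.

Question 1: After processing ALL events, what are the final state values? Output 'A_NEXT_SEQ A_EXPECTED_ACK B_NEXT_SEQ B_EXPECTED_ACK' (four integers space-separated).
Answer: 353 2153 2153 353

Derivation:
After event 0: A_seq=150 A_ack=2000 B_seq=2000 B_ack=150
After event 1: A_seq=286 A_ack=2000 B_seq=2000 B_ack=286
After event 2: A_seq=286 A_ack=2000 B_seq=2094 B_ack=286
After event 3: A_seq=286 A_ack=2000 B_seq=2153 B_ack=286
After event 4: A_seq=286 A_ack=2153 B_seq=2153 B_ack=286
After event 5: A_seq=353 A_ack=2153 B_seq=2153 B_ack=353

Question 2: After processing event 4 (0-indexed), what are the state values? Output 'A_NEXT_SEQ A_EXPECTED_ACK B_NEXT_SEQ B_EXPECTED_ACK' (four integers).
After event 0: A_seq=150 A_ack=2000 B_seq=2000 B_ack=150
After event 1: A_seq=286 A_ack=2000 B_seq=2000 B_ack=286
After event 2: A_seq=286 A_ack=2000 B_seq=2094 B_ack=286
After event 3: A_seq=286 A_ack=2000 B_seq=2153 B_ack=286
After event 4: A_seq=286 A_ack=2153 B_seq=2153 B_ack=286

286 2153 2153 286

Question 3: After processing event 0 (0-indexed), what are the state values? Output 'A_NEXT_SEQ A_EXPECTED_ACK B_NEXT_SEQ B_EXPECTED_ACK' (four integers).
After event 0: A_seq=150 A_ack=2000 B_seq=2000 B_ack=150

150 2000 2000 150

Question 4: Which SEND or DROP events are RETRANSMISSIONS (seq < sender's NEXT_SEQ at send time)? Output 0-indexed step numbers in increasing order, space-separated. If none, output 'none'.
Step 0: SEND seq=0 -> fresh
Step 1: SEND seq=150 -> fresh
Step 2: DROP seq=2000 -> fresh
Step 3: SEND seq=2094 -> fresh
Step 4: SEND seq=2000 -> retransmit
Step 5: SEND seq=286 -> fresh

Answer: 4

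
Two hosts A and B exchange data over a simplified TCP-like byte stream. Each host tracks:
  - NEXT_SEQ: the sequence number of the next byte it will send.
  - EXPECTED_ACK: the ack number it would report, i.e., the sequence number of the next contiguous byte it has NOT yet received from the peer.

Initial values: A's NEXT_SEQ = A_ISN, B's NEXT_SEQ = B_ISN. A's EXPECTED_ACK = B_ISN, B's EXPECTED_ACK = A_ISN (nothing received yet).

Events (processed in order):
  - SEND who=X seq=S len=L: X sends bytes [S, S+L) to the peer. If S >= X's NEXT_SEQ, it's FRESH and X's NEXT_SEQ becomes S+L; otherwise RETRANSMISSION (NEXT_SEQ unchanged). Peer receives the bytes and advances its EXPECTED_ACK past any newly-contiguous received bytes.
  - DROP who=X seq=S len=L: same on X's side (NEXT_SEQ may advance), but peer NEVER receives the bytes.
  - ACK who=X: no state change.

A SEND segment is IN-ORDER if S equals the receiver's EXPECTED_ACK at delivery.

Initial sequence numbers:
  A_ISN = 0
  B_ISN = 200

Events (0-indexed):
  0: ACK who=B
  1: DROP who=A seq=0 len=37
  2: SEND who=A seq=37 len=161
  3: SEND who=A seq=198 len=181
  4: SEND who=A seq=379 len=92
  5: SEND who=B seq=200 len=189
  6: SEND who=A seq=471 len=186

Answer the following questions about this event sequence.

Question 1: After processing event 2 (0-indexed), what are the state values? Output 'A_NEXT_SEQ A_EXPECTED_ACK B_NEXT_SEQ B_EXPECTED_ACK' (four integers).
After event 0: A_seq=0 A_ack=200 B_seq=200 B_ack=0
After event 1: A_seq=37 A_ack=200 B_seq=200 B_ack=0
After event 2: A_seq=198 A_ack=200 B_seq=200 B_ack=0

198 200 200 0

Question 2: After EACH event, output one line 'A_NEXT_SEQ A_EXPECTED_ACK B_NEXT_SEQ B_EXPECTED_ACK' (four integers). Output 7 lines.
0 200 200 0
37 200 200 0
198 200 200 0
379 200 200 0
471 200 200 0
471 389 389 0
657 389 389 0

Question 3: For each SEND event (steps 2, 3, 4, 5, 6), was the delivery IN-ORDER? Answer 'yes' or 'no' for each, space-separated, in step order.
Answer: no no no yes no

Derivation:
Step 2: SEND seq=37 -> out-of-order
Step 3: SEND seq=198 -> out-of-order
Step 4: SEND seq=379 -> out-of-order
Step 5: SEND seq=200 -> in-order
Step 6: SEND seq=471 -> out-of-order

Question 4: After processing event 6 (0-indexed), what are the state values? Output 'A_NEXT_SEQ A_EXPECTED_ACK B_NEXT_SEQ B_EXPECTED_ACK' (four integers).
After event 0: A_seq=0 A_ack=200 B_seq=200 B_ack=0
After event 1: A_seq=37 A_ack=200 B_seq=200 B_ack=0
After event 2: A_seq=198 A_ack=200 B_seq=200 B_ack=0
After event 3: A_seq=379 A_ack=200 B_seq=200 B_ack=0
After event 4: A_seq=471 A_ack=200 B_seq=200 B_ack=0
After event 5: A_seq=471 A_ack=389 B_seq=389 B_ack=0
After event 6: A_seq=657 A_ack=389 B_seq=389 B_ack=0

657 389 389 0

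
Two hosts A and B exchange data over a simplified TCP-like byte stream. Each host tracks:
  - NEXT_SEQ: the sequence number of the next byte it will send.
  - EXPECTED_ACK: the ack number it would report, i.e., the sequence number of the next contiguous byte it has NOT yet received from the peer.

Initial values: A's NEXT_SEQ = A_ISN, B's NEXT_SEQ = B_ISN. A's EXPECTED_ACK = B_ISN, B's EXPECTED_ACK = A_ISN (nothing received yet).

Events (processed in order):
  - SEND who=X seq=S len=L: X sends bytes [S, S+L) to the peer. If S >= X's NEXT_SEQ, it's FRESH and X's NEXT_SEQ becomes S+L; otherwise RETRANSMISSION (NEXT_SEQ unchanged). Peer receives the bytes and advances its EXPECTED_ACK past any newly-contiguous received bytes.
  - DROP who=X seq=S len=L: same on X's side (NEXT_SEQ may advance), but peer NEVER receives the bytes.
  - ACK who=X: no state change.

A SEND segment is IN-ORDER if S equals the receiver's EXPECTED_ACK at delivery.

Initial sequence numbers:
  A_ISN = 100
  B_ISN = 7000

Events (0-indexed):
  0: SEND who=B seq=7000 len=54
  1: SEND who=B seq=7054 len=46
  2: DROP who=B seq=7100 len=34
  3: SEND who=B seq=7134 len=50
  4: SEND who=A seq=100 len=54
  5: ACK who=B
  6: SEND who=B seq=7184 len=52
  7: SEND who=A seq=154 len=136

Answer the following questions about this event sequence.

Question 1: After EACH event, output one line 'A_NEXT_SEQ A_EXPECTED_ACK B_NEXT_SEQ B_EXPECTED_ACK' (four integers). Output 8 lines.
100 7054 7054 100
100 7100 7100 100
100 7100 7134 100
100 7100 7184 100
154 7100 7184 154
154 7100 7184 154
154 7100 7236 154
290 7100 7236 290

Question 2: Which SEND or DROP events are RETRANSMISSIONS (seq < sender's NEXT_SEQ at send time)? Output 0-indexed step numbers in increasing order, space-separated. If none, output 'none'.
Answer: none

Derivation:
Step 0: SEND seq=7000 -> fresh
Step 1: SEND seq=7054 -> fresh
Step 2: DROP seq=7100 -> fresh
Step 3: SEND seq=7134 -> fresh
Step 4: SEND seq=100 -> fresh
Step 6: SEND seq=7184 -> fresh
Step 7: SEND seq=154 -> fresh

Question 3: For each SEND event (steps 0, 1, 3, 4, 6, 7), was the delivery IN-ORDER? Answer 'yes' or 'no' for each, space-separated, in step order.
Answer: yes yes no yes no yes

Derivation:
Step 0: SEND seq=7000 -> in-order
Step 1: SEND seq=7054 -> in-order
Step 3: SEND seq=7134 -> out-of-order
Step 4: SEND seq=100 -> in-order
Step 6: SEND seq=7184 -> out-of-order
Step 7: SEND seq=154 -> in-order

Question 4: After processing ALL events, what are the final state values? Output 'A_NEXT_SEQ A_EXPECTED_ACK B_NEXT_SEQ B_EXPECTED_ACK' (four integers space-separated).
After event 0: A_seq=100 A_ack=7054 B_seq=7054 B_ack=100
After event 1: A_seq=100 A_ack=7100 B_seq=7100 B_ack=100
After event 2: A_seq=100 A_ack=7100 B_seq=7134 B_ack=100
After event 3: A_seq=100 A_ack=7100 B_seq=7184 B_ack=100
After event 4: A_seq=154 A_ack=7100 B_seq=7184 B_ack=154
After event 5: A_seq=154 A_ack=7100 B_seq=7184 B_ack=154
After event 6: A_seq=154 A_ack=7100 B_seq=7236 B_ack=154
After event 7: A_seq=290 A_ack=7100 B_seq=7236 B_ack=290

Answer: 290 7100 7236 290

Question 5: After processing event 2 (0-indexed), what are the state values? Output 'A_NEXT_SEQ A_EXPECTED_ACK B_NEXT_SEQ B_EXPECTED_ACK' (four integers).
After event 0: A_seq=100 A_ack=7054 B_seq=7054 B_ack=100
After event 1: A_seq=100 A_ack=7100 B_seq=7100 B_ack=100
After event 2: A_seq=100 A_ack=7100 B_seq=7134 B_ack=100

100 7100 7134 100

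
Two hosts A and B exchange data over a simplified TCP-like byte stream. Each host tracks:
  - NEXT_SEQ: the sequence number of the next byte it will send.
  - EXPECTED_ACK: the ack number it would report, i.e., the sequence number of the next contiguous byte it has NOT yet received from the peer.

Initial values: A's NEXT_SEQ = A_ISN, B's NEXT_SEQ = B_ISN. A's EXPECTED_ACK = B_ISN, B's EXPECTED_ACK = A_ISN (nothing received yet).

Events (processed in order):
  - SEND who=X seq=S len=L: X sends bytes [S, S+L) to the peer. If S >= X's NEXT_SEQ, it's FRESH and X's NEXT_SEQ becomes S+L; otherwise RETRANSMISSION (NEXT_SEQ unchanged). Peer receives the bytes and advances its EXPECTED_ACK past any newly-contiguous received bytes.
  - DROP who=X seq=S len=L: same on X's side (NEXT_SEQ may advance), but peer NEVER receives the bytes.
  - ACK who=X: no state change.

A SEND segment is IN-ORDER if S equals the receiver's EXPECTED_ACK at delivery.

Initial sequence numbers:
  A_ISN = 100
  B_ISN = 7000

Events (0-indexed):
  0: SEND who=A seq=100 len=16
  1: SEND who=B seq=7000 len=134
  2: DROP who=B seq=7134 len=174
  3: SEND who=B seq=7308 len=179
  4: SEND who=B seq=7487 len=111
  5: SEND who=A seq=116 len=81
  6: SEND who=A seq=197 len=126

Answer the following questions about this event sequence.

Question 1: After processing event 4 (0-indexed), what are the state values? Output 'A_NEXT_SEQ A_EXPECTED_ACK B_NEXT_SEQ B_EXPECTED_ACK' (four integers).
After event 0: A_seq=116 A_ack=7000 B_seq=7000 B_ack=116
After event 1: A_seq=116 A_ack=7134 B_seq=7134 B_ack=116
After event 2: A_seq=116 A_ack=7134 B_seq=7308 B_ack=116
After event 3: A_seq=116 A_ack=7134 B_seq=7487 B_ack=116
After event 4: A_seq=116 A_ack=7134 B_seq=7598 B_ack=116

116 7134 7598 116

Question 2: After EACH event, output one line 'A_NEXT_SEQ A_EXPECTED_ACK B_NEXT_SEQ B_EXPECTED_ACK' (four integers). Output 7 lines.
116 7000 7000 116
116 7134 7134 116
116 7134 7308 116
116 7134 7487 116
116 7134 7598 116
197 7134 7598 197
323 7134 7598 323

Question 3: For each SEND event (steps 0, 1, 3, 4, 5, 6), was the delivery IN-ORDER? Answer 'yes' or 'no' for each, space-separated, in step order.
Step 0: SEND seq=100 -> in-order
Step 1: SEND seq=7000 -> in-order
Step 3: SEND seq=7308 -> out-of-order
Step 4: SEND seq=7487 -> out-of-order
Step 5: SEND seq=116 -> in-order
Step 6: SEND seq=197 -> in-order

Answer: yes yes no no yes yes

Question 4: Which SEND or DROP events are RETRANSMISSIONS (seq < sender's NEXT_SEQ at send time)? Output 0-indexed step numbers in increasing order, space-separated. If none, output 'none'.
Step 0: SEND seq=100 -> fresh
Step 1: SEND seq=7000 -> fresh
Step 2: DROP seq=7134 -> fresh
Step 3: SEND seq=7308 -> fresh
Step 4: SEND seq=7487 -> fresh
Step 5: SEND seq=116 -> fresh
Step 6: SEND seq=197 -> fresh

Answer: none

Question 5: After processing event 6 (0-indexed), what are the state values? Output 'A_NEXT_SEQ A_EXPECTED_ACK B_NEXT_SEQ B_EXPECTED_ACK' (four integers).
After event 0: A_seq=116 A_ack=7000 B_seq=7000 B_ack=116
After event 1: A_seq=116 A_ack=7134 B_seq=7134 B_ack=116
After event 2: A_seq=116 A_ack=7134 B_seq=7308 B_ack=116
After event 3: A_seq=116 A_ack=7134 B_seq=7487 B_ack=116
After event 4: A_seq=116 A_ack=7134 B_seq=7598 B_ack=116
After event 5: A_seq=197 A_ack=7134 B_seq=7598 B_ack=197
After event 6: A_seq=323 A_ack=7134 B_seq=7598 B_ack=323

323 7134 7598 323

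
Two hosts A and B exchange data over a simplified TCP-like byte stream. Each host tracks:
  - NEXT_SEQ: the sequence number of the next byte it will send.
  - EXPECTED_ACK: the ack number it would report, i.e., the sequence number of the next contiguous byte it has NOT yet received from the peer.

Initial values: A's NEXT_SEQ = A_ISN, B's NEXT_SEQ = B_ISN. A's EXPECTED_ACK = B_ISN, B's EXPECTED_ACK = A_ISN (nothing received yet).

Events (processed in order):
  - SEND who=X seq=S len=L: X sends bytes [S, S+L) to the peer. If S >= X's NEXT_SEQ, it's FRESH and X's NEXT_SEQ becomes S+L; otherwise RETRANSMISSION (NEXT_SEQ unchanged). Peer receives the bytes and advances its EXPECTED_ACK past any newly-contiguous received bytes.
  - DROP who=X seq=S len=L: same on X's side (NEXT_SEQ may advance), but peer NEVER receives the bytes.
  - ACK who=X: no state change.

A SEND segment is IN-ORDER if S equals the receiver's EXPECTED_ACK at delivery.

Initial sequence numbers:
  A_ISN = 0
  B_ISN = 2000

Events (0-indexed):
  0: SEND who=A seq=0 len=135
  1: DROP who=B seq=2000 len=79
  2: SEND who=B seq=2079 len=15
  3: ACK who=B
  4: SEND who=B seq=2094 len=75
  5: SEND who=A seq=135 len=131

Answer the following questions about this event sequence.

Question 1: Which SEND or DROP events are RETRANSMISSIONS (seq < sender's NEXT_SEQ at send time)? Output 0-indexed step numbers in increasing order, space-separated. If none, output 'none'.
Answer: none

Derivation:
Step 0: SEND seq=0 -> fresh
Step 1: DROP seq=2000 -> fresh
Step 2: SEND seq=2079 -> fresh
Step 4: SEND seq=2094 -> fresh
Step 5: SEND seq=135 -> fresh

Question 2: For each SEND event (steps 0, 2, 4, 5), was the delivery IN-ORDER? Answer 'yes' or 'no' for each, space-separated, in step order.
Answer: yes no no yes

Derivation:
Step 0: SEND seq=0 -> in-order
Step 2: SEND seq=2079 -> out-of-order
Step 4: SEND seq=2094 -> out-of-order
Step 5: SEND seq=135 -> in-order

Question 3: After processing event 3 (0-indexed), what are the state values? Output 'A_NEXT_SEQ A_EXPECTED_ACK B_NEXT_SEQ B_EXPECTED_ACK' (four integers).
After event 0: A_seq=135 A_ack=2000 B_seq=2000 B_ack=135
After event 1: A_seq=135 A_ack=2000 B_seq=2079 B_ack=135
After event 2: A_seq=135 A_ack=2000 B_seq=2094 B_ack=135
After event 3: A_seq=135 A_ack=2000 B_seq=2094 B_ack=135

135 2000 2094 135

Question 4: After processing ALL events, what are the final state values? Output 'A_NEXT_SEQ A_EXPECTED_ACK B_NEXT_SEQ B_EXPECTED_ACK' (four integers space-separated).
After event 0: A_seq=135 A_ack=2000 B_seq=2000 B_ack=135
After event 1: A_seq=135 A_ack=2000 B_seq=2079 B_ack=135
After event 2: A_seq=135 A_ack=2000 B_seq=2094 B_ack=135
After event 3: A_seq=135 A_ack=2000 B_seq=2094 B_ack=135
After event 4: A_seq=135 A_ack=2000 B_seq=2169 B_ack=135
After event 5: A_seq=266 A_ack=2000 B_seq=2169 B_ack=266

Answer: 266 2000 2169 266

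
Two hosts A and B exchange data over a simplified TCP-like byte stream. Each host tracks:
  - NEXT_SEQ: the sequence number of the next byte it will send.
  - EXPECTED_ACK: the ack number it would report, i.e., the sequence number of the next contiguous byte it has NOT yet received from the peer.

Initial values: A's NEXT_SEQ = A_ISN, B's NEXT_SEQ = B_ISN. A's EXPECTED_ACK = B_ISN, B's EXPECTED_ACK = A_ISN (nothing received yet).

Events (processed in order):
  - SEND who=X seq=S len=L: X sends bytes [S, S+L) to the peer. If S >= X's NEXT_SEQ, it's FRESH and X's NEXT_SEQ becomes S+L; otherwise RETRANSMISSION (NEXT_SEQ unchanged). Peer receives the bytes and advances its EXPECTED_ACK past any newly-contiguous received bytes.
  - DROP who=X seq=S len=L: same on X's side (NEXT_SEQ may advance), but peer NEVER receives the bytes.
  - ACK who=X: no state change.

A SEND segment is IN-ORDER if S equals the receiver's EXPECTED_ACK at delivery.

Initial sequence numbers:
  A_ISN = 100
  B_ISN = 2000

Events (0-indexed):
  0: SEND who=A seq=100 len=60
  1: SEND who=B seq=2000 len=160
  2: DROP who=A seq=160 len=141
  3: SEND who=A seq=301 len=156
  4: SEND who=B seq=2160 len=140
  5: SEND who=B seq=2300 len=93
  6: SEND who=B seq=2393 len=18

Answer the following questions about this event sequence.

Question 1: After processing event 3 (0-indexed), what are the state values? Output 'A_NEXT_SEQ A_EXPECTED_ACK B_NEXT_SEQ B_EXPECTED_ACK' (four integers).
After event 0: A_seq=160 A_ack=2000 B_seq=2000 B_ack=160
After event 1: A_seq=160 A_ack=2160 B_seq=2160 B_ack=160
After event 2: A_seq=301 A_ack=2160 B_seq=2160 B_ack=160
After event 3: A_seq=457 A_ack=2160 B_seq=2160 B_ack=160

457 2160 2160 160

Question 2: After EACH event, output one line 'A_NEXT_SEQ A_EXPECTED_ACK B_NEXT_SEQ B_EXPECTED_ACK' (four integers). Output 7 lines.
160 2000 2000 160
160 2160 2160 160
301 2160 2160 160
457 2160 2160 160
457 2300 2300 160
457 2393 2393 160
457 2411 2411 160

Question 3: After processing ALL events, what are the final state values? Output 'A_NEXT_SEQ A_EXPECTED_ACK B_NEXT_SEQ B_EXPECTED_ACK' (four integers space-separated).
Answer: 457 2411 2411 160

Derivation:
After event 0: A_seq=160 A_ack=2000 B_seq=2000 B_ack=160
After event 1: A_seq=160 A_ack=2160 B_seq=2160 B_ack=160
After event 2: A_seq=301 A_ack=2160 B_seq=2160 B_ack=160
After event 3: A_seq=457 A_ack=2160 B_seq=2160 B_ack=160
After event 4: A_seq=457 A_ack=2300 B_seq=2300 B_ack=160
After event 5: A_seq=457 A_ack=2393 B_seq=2393 B_ack=160
After event 6: A_seq=457 A_ack=2411 B_seq=2411 B_ack=160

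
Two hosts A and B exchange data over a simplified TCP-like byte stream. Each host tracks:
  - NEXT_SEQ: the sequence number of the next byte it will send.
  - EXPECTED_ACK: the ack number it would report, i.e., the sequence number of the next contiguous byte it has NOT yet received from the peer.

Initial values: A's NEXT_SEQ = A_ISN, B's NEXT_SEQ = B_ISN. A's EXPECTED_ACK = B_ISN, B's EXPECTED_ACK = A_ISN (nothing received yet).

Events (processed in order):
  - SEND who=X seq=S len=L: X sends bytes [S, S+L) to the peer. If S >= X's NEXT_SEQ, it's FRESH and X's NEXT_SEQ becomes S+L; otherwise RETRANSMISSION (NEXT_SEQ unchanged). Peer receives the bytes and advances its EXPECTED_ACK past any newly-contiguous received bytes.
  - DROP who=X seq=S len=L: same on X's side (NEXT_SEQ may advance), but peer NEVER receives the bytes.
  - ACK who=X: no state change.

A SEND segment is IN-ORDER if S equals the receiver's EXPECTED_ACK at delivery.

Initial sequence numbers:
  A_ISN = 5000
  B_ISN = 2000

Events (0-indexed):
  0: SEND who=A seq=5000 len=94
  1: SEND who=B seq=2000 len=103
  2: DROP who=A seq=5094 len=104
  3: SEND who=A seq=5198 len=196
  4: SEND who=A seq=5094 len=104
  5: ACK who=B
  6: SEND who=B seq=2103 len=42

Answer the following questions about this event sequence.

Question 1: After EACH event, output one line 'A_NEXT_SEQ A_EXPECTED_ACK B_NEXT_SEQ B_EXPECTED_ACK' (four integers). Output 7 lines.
5094 2000 2000 5094
5094 2103 2103 5094
5198 2103 2103 5094
5394 2103 2103 5094
5394 2103 2103 5394
5394 2103 2103 5394
5394 2145 2145 5394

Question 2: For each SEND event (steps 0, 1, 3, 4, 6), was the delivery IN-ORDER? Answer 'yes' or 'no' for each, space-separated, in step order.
Step 0: SEND seq=5000 -> in-order
Step 1: SEND seq=2000 -> in-order
Step 3: SEND seq=5198 -> out-of-order
Step 4: SEND seq=5094 -> in-order
Step 6: SEND seq=2103 -> in-order

Answer: yes yes no yes yes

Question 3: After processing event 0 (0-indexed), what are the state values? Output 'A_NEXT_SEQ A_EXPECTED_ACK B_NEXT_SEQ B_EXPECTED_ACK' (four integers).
After event 0: A_seq=5094 A_ack=2000 B_seq=2000 B_ack=5094

5094 2000 2000 5094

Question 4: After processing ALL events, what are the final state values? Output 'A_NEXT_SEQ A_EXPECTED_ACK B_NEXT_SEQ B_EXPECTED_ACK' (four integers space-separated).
Answer: 5394 2145 2145 5394

Derivation:
After event 0: A_seq=5094 A_ack=2000 B_seq=2000 B_ack=5094
After event 1: A_seq=5094 A_ack=2103 B_seq=2103 B_ack=5094
After event 2: A_seq=5198 A_ack=2103 B_seq=2103 B_ack=5094
After event 3: A_seq=5394 A_ack=2103 B_seq=2103 B_ack=5094
After event 4: A_seq=5394 A_ack=2103 B_seq=2103 B_ack=5394
After event 5: A_seq=5394 A_ack=2103 B_seq=2103 B_ack=5394
After event 6: A_seq=5394 A_ack=2145 B_seq=2145 B_ack=5394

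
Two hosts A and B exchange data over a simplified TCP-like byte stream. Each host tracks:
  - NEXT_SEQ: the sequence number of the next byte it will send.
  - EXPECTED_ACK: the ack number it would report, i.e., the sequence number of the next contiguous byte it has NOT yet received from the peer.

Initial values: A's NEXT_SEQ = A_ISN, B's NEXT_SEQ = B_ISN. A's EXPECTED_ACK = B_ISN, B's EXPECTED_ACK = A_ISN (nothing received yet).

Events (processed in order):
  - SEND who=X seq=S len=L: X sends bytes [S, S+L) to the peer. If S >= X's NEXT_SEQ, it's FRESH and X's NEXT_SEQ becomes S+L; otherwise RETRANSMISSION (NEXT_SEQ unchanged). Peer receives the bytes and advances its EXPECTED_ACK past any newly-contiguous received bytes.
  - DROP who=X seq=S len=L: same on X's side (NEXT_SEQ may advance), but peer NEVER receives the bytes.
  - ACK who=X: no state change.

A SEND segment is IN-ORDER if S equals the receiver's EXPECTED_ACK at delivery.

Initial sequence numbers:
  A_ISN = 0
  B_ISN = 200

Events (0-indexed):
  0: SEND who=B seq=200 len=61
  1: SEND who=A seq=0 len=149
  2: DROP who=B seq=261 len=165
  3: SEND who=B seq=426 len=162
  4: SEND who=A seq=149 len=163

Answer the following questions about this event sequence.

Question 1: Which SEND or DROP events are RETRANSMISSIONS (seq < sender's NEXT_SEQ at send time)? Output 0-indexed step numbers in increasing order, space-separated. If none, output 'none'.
Step 0: SEND seq=200 -> fresh
Step 1: SEND seq=0 -> fresh
Step 2: DROP seq=261 -> fresh
Step 3: SEND seq=426 -> fresh
Step 4: SEND seq=149 -> fresh

Answer: none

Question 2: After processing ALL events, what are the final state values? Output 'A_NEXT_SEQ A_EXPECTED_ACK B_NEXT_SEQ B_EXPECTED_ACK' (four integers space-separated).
After event 0: A_seq=0 A_ack=261 B_seq=261 B_ack=0
After event 1: A_seq=149 A_ack=261 B_seq=261 B_ack=149
After event 2: A_seq=149 A_ack=261 B_seq=426 B_ack=149
After event 3: A_seq=149 A_ack=261 B_seq=588 B_ack=149
After event 4: A_seq=312 A_ack=261 B_seq=588 B_ack=312

Answer: 312 261 588 312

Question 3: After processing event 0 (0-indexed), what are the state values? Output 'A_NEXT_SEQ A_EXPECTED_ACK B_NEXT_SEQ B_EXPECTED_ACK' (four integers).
After event 0: A_seq=0 A_ack=261 B_seq=261 B_ack=0

0 261 261 0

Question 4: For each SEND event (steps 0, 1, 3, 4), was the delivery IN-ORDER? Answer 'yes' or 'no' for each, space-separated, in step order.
Answer: yes yes no yes

Derivation:
Step 0: SEND seq=200 -> in-order
Step 1: SEND seq=0 -> in-order
Step 3: SEND seq=426 -> out-of-order
Step 4: SEND seq=149 -> in-order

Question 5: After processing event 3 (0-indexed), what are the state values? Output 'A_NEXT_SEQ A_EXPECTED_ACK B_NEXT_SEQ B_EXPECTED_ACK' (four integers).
After event 0: A_seq=0 A_ack=261 B_seq=261 B_ack=0
After event 1: A_seq=149 A_ack=261 B_seq=261 B_ack=149
After event 2: A_seq=149 A_ack=261 B_seq=426 B_ack=149
After event 3: A_seq=149 A_ack=261 B_seq=588 B_ack=149

149 261 588 149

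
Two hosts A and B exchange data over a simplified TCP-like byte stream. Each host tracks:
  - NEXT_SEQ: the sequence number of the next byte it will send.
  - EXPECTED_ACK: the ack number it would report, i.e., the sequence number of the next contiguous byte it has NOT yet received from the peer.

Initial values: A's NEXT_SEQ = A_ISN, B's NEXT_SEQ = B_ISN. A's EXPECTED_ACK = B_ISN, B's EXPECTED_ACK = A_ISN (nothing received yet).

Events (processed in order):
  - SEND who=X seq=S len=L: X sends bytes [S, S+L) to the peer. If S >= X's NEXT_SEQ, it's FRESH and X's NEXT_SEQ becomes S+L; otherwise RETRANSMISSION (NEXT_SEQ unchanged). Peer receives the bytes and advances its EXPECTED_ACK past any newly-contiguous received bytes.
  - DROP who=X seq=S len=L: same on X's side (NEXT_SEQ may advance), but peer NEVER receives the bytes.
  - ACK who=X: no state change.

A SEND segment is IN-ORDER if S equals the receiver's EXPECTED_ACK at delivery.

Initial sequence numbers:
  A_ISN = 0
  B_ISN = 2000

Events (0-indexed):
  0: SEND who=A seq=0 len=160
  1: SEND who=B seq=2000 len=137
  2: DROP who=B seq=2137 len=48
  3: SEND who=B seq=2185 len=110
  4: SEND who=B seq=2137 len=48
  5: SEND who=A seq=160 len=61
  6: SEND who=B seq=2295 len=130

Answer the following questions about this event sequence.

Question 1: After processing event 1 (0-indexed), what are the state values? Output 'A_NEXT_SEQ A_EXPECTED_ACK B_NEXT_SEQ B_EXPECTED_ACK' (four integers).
After event 0: A_seq=160 A_ack=2000 B_seq=2000 B_ack=160
After event 1: A_seq=160 A_ack=2137 B_seq=2137 B_ack=160

160 2137 2137 160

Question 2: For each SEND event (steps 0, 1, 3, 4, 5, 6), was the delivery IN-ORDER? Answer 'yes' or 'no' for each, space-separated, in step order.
Answer: yes yes no yes yes yes

Derivation:
Step 0: SEND seq=0 -> in-order
Step 1: SEND seq=2000 -> in-order
Step 3: SEND seq=2185 -> out-of-order
Step 4: SEND seq=2137 -> in-order
Step 5: SEND seq=160 -> in-order
Step 6: SEND seq=2295 -> in-order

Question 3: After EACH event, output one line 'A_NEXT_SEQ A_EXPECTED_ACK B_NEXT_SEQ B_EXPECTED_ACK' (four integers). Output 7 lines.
160 2000 2000 160
160 2137 2137 160
160 2137 2185 160
160 2137 2295 160
160 2295 2295 160
221 2295 2295 221
221 2425 2425 221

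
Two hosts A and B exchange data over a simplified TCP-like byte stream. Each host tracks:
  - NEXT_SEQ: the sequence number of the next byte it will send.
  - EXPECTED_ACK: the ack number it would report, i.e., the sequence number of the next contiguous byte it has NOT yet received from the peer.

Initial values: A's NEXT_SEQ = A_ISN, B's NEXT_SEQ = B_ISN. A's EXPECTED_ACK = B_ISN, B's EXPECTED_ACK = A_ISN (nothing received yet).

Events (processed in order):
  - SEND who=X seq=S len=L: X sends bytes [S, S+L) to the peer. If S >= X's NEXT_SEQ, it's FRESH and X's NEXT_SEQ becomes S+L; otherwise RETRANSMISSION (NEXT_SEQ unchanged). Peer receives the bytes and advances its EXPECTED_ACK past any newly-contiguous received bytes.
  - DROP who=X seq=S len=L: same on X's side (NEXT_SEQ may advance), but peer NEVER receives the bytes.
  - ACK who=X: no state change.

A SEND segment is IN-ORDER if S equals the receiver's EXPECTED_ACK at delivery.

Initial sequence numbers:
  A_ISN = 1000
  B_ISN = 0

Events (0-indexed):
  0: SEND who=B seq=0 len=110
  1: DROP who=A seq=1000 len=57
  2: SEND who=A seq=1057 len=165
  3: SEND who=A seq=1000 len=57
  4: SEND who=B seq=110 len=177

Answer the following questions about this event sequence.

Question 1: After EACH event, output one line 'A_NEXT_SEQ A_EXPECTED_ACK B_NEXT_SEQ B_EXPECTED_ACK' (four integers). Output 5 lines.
1000 110 110 1000
1057 110 110 1000
1222 110 110 1000
1222 110 110 1222
1222 287 287 1222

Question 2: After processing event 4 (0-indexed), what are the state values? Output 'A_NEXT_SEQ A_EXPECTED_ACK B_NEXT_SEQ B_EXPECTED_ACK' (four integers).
After event 0: A_seq=1000 A_ack=110 B_seq=110 B_ack=1000
After event 1: A_seq=1057 A_ack=110 B_seq=110 B_ack=1000
After event 2: A_seq=1222 A_ack=110 B_seq=110 B_ack=1000
After event 3: A_seq=1222 A_ack=110 B_seq=110 B_ack=1222
After event 4: A_seq=1222 A_ack=287 B_seq=287 B_ack=1222

1222 287 287 1222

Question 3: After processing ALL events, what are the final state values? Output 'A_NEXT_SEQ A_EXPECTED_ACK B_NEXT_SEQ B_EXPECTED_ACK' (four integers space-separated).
Answer: 1222 287 287 1222

Derivation:
After event 0: A_seq=1000 A_ack=110 B_seq=110 B_ack=1000
After event 1: A_seq=1057 A_ack=110 B_seq=110 B_ack=1000
After event 2: A_seq=1222 A_ack=110 B_seq=110 B_ack=1000
After event 3: A_seq=1222 A_ack=110 B_seq=110 B_ack=1222
After event 4: A_seq=1222 A_ack=287 B_seq=287 B_ack=1222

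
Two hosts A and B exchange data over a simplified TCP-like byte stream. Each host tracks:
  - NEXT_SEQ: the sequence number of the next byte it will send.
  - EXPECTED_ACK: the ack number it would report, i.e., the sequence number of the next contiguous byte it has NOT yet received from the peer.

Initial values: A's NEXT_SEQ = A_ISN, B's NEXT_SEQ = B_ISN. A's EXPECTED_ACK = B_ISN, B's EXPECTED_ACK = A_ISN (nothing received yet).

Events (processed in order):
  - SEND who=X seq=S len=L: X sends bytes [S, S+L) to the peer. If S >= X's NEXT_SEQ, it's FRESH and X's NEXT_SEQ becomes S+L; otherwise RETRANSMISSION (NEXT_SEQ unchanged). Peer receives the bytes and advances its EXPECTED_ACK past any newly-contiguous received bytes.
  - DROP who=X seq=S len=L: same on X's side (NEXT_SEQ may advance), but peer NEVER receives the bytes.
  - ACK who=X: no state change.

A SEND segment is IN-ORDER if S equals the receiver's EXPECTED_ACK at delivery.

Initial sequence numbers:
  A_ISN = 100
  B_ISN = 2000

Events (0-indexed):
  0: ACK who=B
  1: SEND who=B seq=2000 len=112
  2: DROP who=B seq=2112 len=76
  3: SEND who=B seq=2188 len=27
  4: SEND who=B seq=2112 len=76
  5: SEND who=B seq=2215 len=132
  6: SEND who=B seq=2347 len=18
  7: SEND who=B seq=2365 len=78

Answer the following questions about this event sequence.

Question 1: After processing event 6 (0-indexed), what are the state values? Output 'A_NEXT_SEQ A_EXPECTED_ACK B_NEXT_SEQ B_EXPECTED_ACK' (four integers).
After event 0: A_seq=100 A_ack=2000 B_seq=2000 B_ack=100
After event 1: A_seq=100 A_ack=2112 B_seq=2112 B_ack=100
After event 2: A_seq=100 A_ack=2112 B_seq=2188 B_ack=100
After event 3: A_seq=100 A_ack=2112 B_seq=2215 B_ack=100
After event 4: A_seq=100 A_ack=2215 B_seq=2215 B_ack=100
After event 5: A_seq=100 A_ack=2347 B_seq=2347 B_ack=100
After event 6: A_seq=100 A_ack=2365 B_seq=2365 B_ack=100

100 2365 2365 100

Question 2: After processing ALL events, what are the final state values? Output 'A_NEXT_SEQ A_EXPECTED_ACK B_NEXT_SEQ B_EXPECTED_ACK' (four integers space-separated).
After event 0: A_seq=100 A_ack=2000 B_seq=2000 B_ack=100
After event 1: A_seq=100 A_ack=2112 B_seq=2112 B_ack=100
After event 2: A_seq=100 A_ack=2112 B_seq=2188 B_ack=100
After event 3: A_seq=100 A_ack=2112 B_seq=2215 B_ack=100
After event 4: A_seq=100 A_ack=2215 B_seq=2215 B_ack=100
After event 5: A_seq=100 A_ack=2347 B_seq=2347 B_ack=100
After event 6: A_seq=100 A_ack=2365 B_seq=2365 B_ack=100
After event 7: A_seq=100 A_ack=2443 B_seq=2443 B_ack=100

Answer: 100 2443 2443 100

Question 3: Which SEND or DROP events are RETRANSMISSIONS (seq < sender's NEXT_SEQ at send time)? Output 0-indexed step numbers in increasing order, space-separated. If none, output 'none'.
Answer: 4

Derivation:
Step 1: SEND seq=2000 -> fresh
Step 2: DROP seq=2112 -> fresh
Step 3: SEND seq=2188 -> fresh
Step 4: SEND seq=2112 -> retransmit
Step 5: SEND seq=2215 -> fresh
Step 6: SEND seq=2347 -> fresh
Step 7: SEND seq=2365 -> fresh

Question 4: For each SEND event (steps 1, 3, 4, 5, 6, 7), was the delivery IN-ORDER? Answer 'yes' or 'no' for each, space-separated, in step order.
Answer: yes no yes yes yes yes

Derivation:
Step 1: SEND seq=2000 -> in-order
Step 3: SEND seq=2188 -> out-of-order
Step 4: SEND seq=2112 -> in-order
Step 5: SEND seq=2215 -> in-order
Step 6: SEND seq=2347 -> in-order
Step 7: SEND seq=2365 -> in-order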